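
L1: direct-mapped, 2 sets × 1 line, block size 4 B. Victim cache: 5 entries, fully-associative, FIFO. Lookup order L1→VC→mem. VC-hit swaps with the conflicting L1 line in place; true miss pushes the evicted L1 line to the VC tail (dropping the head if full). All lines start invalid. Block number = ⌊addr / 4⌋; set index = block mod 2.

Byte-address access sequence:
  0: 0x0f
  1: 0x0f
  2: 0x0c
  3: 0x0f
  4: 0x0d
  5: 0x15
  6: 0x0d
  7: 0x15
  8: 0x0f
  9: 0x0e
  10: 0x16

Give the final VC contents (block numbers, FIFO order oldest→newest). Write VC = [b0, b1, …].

VC = [3]

0: 0xf (blk 3, set 1) → MISS  vc=[]
1: 0xf (blk 3, set 1) → L1-HIT  vc=[]
2: 0xc (blk 3, set 1) → L1-HIT  vc=[]
3: 0xf (blk 3, set 1) → L1-HIT  vc=[]
4: 0xd (blk 3, set 1) → L1-HIT  vc=[]
5: 0x15 (blk 5, set 1) → MISS  vc=[3]
6: 0xd (blk 3, set 1) → VC-HIT  vc=[5]
7: 0x15 (blk 5, set 1) → VC-HIT  vc=[3]
8: 0xf (blk 3, set 1) → VC-HIT  vc=[5]
9: 0xe (blk 3, set 1) → L1-HIT  vc=[5]
10: 0x16 (blk 5, set 1) → VC-HIT  vc=[3]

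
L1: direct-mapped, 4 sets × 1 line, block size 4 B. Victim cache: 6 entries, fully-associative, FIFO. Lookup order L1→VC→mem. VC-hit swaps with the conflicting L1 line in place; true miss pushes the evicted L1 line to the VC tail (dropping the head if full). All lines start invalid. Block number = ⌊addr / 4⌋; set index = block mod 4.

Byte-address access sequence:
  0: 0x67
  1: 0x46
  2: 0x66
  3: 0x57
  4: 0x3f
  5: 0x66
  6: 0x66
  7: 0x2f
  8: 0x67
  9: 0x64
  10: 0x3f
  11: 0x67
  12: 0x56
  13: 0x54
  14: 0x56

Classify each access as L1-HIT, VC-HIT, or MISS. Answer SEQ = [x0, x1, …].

SEQ = [MISS, MISS, VC-HIT, MISS, MISS, VC-HIT, L1-HIT, MISS, L1-HIT, L1-HIT, VC-HIT, L1-HIT, VC-HIT, L1-HIT, L1-HIT]

#0 0x67→b25/s1 MISS; vc=[]
#1 0x46→b17/s1 MISS; vc=[25]
#2 0x66→b25/s1 VC-HIT; vc=[17]
#3 0x57→b21/s1 MISS; vc=[17,25]
#4 0x3f→b15/s3 MISS; vc=[17,25]
#5 0x66→b25/s1 VC-HIT; vc=[17,21]
#6 0x66→b25/s1 L1-HIT; vc=[17,21]
#7 0x2f→b11/s3 MISS; vc=[17,21,15]
#8 0x67→b25/s1 L1-HIT; vc=[17,21,15]
#9 0x64→b25/s1 L1-HIT; vc=[17,21,15]
#10 0x3f→b15/s3 VC-HIT; vc=[17,21,11]
#11 0x67→b25/s1 L1-HIT; vc=[17,21,11]
#12 0x56→b21/s1 VC-HIT; vc=[17,25,11]
#13 0x54→b21/s1 L1-HIT; vc=[17,25,11]
#14 0x56→b21/s1 L1-HIT; vc=[17,25,11]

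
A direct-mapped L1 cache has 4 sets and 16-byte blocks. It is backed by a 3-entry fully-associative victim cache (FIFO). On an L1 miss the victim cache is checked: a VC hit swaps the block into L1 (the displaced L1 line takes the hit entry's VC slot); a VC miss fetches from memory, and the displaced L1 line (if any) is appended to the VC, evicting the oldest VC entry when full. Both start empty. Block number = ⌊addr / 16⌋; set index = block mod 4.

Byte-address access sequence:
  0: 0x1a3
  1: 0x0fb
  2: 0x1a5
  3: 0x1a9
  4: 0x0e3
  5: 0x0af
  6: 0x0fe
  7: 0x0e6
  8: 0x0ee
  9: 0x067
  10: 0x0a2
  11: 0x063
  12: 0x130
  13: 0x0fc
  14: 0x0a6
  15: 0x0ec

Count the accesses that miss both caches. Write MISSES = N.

MISSES = 6

#0 0x1a3→b26/s2 MISS; vc=[]
#1 0xfb→b15/s3 MISS; vc=[]
#2 0x1a5→b26/s2 L1-HIT; vc=[]
#3 0x1a9→b26/s2 L1-HIT; vc=[]
#4 0xe3→b14/s2 MISS; vc=[26]
#5 0xaf→b10/s2 MISS; vc=[26,14]
#6 0xfe→b15/s3 L1-HIT; vc=[26,14]
#7 0xe6→b14/s2 VC-HIT; vc=[26,10]
#8 0xee→b14/s2 L1-HIT; vc=[26,10]
#9 0x67→b6/s2 MISS; vc=[26,10,14]
#10 0xa2→b10/s2 VC-HIT; vc=[26,6,14]
#11 0x63→b6/s2 VC-HIT; vc=[26,10,14]
#12 0x130→b19/s3 MISS; vc=[10,14,15]
#13 0xfc→b15/s3 VC-HIT; vc=[10,14,19]
#14 0xa6→b10/s2 VC-HIT; vc=[6,14,19]
#15 0xec→b14/s2 VC-HIT; vc=[6,10,19]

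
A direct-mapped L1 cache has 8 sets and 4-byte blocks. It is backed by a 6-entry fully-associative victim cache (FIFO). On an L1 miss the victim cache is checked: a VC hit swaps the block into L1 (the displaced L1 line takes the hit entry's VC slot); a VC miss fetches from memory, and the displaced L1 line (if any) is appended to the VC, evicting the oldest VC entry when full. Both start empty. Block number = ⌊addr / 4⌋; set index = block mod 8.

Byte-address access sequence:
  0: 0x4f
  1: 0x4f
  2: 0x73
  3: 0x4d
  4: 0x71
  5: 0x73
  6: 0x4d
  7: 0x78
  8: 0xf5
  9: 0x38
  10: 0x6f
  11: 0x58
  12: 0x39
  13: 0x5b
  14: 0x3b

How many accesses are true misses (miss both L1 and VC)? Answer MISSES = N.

  [0] addr=0x4f blk=19 s=3: MISS | VC []
  [1] addr=0x4f blk=19 s=3: L1-HIT | VC []
  [2] addr=0x73 blk=28 s=4: MISS | VC []
  [3] addr=0x4d blk=19 s=3: L1-HIT | VC []
  [4] addr=0x71 blk=28 s=4: L1-HIT | VC []
  [5] addr=0x73 blk=28 s=4: L1-HIT | VC []
  [6] addr=0x4d blk=19 s=3: L1-HIT | VC []
  [7] addr=0x78 blk=30 s=6: MISS | VC []
  [8] addr=0xf5 blk=61 s=5: MISS | VC []
  [9] addr=0x38 blk=14 s=6: MISS | VC [30]
  [10] addr=0x6f blk=27 s=3: MISS | VC [30, 19]
  [11] addr=0x58 blk=22 s=6: MISS | VC [30, 19, 14]
  [12] addr=0x39 blk=14 s=6: VC-HIT | VC [30, 19, 22]
  [13] addr=0x5b blk=22 s=6: VC-HIT | VC [30, 19, 14]
  [14] addr=0x3b blk=14 s=6: VC-HIT | VC [30, 19, 22]

MISSES = 7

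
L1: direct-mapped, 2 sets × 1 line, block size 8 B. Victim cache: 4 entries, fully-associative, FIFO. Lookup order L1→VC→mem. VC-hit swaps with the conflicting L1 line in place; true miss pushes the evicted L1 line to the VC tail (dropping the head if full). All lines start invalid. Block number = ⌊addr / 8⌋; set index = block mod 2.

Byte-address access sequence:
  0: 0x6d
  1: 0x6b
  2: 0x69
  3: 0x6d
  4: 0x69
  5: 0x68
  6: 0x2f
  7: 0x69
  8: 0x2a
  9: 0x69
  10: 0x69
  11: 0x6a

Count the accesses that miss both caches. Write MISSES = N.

0: 0x6d (blk 13, set 1) → MISS  vc=[]
1: 0x6b (blk 13, set 1) → L1-HIT  vc=[]
2: 0x69 (blk 13, set 1) → L1-HIT  vc=[]
3: 0x6d (blk 13, set 1) → L1-HIT  vc=[]
4: 0x69 (blk 13, set 1) → L1-HIT  vc=[]
5: 0x68 (blk 13, set 1) → L1-HIT  vc=[]
6: 0x2f (blk 5, set 1) → MISS  vc=[13]
7: 0x69 (blk 13, set 1) → VC-HIT  vc=[5]
8: 0x2a (blk 5, set 1) → VC-HIT  vc=[13]
9: 0x69 (blk 13, set 1) → VC-HIT  vc=[5]
10: 0x69 (blk 13, set 1) → L1-HIT  vc=[5]
11: 0x6a (blk 13, set 1) → L1-HIT  vc=[5]

MISSES = 2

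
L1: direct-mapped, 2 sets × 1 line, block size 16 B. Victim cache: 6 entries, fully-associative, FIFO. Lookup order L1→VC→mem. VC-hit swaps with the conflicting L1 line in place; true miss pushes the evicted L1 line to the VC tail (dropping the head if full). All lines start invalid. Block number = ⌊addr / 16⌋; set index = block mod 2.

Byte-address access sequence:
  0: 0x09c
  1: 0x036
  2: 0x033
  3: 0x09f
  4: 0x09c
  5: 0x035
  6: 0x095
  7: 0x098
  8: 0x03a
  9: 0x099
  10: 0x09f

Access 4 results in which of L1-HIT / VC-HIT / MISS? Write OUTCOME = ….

  [0] addr=0x9c blk=9 s=1: MISS | VC []
  [1] addr=0x36 blk=3 s=1: MISS | VC [9]
  [2] addr=0x33 blk=3 s=1: L1-HIT | VC [9]
  [3] addr=0x9f blk=9 s=1: VC-HIT | VC [3]
  [4] addr=0x9c blk=9 s=1: L1-HIT | VC [3]
  [5] addr=0x35 blk=3 s=1: VC-HIT | VC [9]
  [6] addr=0x95 blk=9 s=1: VC-HIT | VC [3]
  [7] addr=0x98 blk=9 s=1: L1-HIT | VC [3]
  [8] addr=0x3a blk=3 s=1: VC-HIT | VC [9]
  [9] addr=0x99 blk=9 s=1: VC-HIT | VC [3]
  [10] addr=0x9f blk=9 s=1: L1-HIT | VC [3]

OUTCOME = L1-HIT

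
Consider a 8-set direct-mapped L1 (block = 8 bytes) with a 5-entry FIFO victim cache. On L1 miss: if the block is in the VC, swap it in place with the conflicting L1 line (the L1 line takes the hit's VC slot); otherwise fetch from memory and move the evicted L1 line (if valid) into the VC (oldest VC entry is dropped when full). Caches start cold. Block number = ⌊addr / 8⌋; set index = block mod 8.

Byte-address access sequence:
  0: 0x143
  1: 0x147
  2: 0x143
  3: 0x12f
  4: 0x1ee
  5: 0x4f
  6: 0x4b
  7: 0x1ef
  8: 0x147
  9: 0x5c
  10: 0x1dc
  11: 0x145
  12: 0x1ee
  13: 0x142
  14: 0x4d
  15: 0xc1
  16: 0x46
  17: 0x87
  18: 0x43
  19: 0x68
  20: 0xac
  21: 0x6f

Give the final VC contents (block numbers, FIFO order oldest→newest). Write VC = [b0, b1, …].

#0 0x143→b40/s0 MISS; vc=[]
#1 0x147→b40/s0 L1-HIT; vc=[]
#2 0x143→b40/s0 L1-HIT; vc=[]
#3 0x12f→b37/s5 MISS; vc=[]
#4 0x1ee→b61/s5 MISS; vc=[37]
#5 0x4f→b9/s1 MISS; vc=[37]
#6 0x4b→b9/s1 L1-HIT; vc=[37]
#7 0x1ef→b61/s5 L1-HIT; vc=[37]
#8 0x147→b40/s0 L1-HIT; vc=[37]
#9 0x5c→b11/s3 MISS; vc=[37]
#10 0x1dc→b59/s3 MISS; vc=[37,11]
#11 0x145→b40/s0 L1-HIT; vc=[37,11]
#12 0x1ee→b61/s5 L1-HIT; vc=[37,11]
#13 0x142→b40/s0 L1-HIT; vc=[37,11]
#14 0x4d→b9/s1 L1-HIT; vc=[37,11]
#15 0xc1→b24/s0 MISS; vc=[37,11,40]
#16 0x46→b8/s0 MISS; vc=[37,11,40,24]
#17 0x87→b16/s0 MISS; vc=[37,11,40,24,8]
#18 0x43→b8/s0 VC-HIT; vc=[37,11,40,24,16]
#19 0x68→b13/s5 MISS; vc=[11,40,24,16,61]
#20 0xac→b21/s5 MISS; vc=[40,24,16,61,13]
#21 0x6f→b13/s5 VC-HIT; vc=[40,24,16,61,21]

VC = [40, 24, 16, 61, 21]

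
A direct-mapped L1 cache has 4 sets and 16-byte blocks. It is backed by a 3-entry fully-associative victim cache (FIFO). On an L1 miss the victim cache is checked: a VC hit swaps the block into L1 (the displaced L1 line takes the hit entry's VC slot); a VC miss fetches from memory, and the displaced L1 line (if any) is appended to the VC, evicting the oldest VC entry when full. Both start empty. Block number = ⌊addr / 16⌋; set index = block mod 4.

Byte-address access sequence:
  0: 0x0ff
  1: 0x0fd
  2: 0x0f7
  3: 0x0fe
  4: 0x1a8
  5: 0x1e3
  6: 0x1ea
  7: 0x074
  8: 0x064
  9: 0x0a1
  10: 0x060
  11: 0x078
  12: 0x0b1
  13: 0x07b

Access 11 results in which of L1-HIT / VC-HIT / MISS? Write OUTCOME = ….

OUTCOME = L1-HIT

#0 0xff→b15/s3 MISS; vc=[]
#1 0xfd→b15/s3 L1-HIT; vc=[]
#2 0xf7→b15/s3 L1-HIT; vc=[]
#3 0xfe→b15/s3 L1-HIT; vc=[]
#4 0x1a8→b26/s2 MISS; vc=[]
#5 0x1e3→b30/s2 MISS; vc=[26]
#6 0x1ea→b30/s2 L1-HIT; vc=[26]
#7 0x74→b7/s3 MISS; vc=[26,15]
#8 0x64→b6/s2 MISS; vc=[26,15,30]
#9 0xa1→b10/s2 MISS; vc=[15,30,6]
#10 0x60→b6/s2 VC-HIT; vc=[15,30,10]
#11 0x78→b7/s3 L1-HIT; vc=[15,30,10]
#12 0xb1→b11/s3 MISS; vc=[30,10,7]
#13 0x7b→b7/s3 VC-HIT; vc=[30,10,11]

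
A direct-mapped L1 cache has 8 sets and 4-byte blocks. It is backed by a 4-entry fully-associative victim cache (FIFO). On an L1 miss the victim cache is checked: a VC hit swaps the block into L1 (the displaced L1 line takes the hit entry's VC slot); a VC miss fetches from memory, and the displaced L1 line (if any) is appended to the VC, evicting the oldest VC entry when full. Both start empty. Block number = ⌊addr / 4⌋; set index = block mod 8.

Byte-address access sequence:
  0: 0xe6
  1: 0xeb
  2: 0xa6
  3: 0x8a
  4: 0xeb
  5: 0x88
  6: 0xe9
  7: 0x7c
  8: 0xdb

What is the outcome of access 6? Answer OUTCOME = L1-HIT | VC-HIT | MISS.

  [0] addr=0xe6 blk=57 s=1: MISS | VC []
  [1] addr=0xeb blk=58 s=2: MISS | VC []
  [2] addr=0xa6 blk=41 s=1: MISS | VC [57]
  [3] addr=0x8a blk=34 s=2: MISS | VC [57, 58]
  [4] addr=0xeb blk=58 s=2: VC-HIT | VC [57, 34]
  [5] addr=0x88 blk=34 s=2: VC-HIT | VC [57, 58]
  [6] addr=0xe9 blk=58 s=2: VC-HIT | VC [57, 34]
  [7] addr=0x7c blk=31 s=7: MISS | VC [57, 34]
  [8] addr=0xdb blk=54 s=6: MISS | VC [57, 34]

OUTCOME = VC-HIT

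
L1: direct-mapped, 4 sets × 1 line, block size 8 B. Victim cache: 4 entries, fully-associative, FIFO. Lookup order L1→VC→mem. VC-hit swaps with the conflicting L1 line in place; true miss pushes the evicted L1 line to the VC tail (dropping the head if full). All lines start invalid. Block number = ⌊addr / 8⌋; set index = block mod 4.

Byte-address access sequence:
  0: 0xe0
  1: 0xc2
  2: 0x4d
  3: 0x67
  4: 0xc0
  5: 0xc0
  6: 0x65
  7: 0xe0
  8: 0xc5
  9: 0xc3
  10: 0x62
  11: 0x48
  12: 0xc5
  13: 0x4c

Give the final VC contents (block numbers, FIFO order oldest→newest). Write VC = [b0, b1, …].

0: 0xe0 (blk 28, set 0) → MISS  vc=[]
1: 0xc2 (blk 24, set 0) → MISS  vc=[28]
2: 0x4d (blk 9, set 1) → MISS  vc=[28]
3: 0x67 (blk 12, set 0) → MISS  vc=[28, 24]
4: 0xc0 (blk 24, set 0) → VC-HIT  vc=[28, 12]
5: 0xc0 (blk 24, set 0) → L1-HIT  vc=[28, 12]
6: 0x65 (blk 12, set 0) → VC-HIT  vc=[28, 24]
7: 0xe0 (blk 28, set 0) → VC-HIT  vc=[12, 24]
8: 0xc5 (blk 24, set 0) → VC-HIT  vc=[12, 28]
9: 0xc3 (blk 24, set 0) → L1-HIT  vc=[12, 28]
10: 0x62 (blk 12, set 0) → VC-HIT  vc=[24, 28]
11: 0x48 (blk 9, set 1) → L1-HIT  vc=[24, 28]
12: 0xc5 (blk 24, set 0) → VC-HIT  vc=[12, 28]
13: 0x4c (blk 9, set 1) → L1-HIT  vc=[12, 28]

VC = [12, 28]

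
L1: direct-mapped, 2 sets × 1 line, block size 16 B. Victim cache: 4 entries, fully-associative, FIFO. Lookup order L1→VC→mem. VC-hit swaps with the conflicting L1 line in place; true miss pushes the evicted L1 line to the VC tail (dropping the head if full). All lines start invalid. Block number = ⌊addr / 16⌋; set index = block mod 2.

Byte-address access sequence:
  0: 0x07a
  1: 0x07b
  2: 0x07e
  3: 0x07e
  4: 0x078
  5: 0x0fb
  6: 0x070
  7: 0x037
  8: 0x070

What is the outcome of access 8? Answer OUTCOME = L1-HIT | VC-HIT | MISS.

0: 0x7a (blk 7, set 1) → MISS  vc=[]
1: 0x7b (blk 7, set 1) → L1-HIT  vc=[]
2: 0x7e (blk 7, set 1) → L1-HIT  vc=[]
3: 0x7e (blk 7, set 1) → L1-HIT  vc=[]
4: 0x78 (blk 7, set 1) → L1-HIT  vc=[]
5: 0xfb (blk 15, set 1) → MISS  vc=[7]
6: 0x70 (blk 7, set 1) → VC-HIT  vc=[15]
7: 0x37 (blk 3, set 1) → MISS  vc=[15, 7]
8: 0x70 (blk 7, set 1) → VC-HIT  vc=[15, 3]

OUTCOME = VC-HIT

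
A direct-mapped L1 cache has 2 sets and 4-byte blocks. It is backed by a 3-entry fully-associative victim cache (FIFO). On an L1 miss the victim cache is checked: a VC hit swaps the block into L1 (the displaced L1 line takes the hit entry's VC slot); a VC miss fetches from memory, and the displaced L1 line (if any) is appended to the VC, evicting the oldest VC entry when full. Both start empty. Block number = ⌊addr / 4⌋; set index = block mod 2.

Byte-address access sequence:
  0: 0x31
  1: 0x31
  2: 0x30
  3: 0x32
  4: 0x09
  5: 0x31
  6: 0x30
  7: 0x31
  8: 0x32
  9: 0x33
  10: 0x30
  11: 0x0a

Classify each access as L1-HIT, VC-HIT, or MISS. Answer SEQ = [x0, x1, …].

SEQ = [MISS, L1-HIT, L1-HIT, L1-HIT, MISS, VC-HIT, L1-HIT, L1-HIT, L1-HIT, L1-HIT, L1-HIT, VC-HIT]

#0 0x31→b12/s0 MISS; vc=[]
#1 0x31→b12/s0 L1-HIT; vc=[]
#2 0x30→b12/s0 L1-HIT; vc=[]
#3 0x32→b12/s0 L1-HIT; vc=[]
#4 0x9→b2/s0 MISS; vc=[12]
#5 0x31→b12/s0 VC-HIT; vc=[2]
#6 0x30→b12/s0 L1-HIT; vc=[2]
#7 0x31→b12/s0 L1-HIT; vc=[2]
#8 0x32→b12/s0 L1-HIT; vc=[2]
#9 0x33→b12/s0 L1-HIT; vc=[2]
#10 0x30→b12/s0 L1-HIT; vc=[2]
#11 0xa→b2/s0 VC-HIT; vc=[12]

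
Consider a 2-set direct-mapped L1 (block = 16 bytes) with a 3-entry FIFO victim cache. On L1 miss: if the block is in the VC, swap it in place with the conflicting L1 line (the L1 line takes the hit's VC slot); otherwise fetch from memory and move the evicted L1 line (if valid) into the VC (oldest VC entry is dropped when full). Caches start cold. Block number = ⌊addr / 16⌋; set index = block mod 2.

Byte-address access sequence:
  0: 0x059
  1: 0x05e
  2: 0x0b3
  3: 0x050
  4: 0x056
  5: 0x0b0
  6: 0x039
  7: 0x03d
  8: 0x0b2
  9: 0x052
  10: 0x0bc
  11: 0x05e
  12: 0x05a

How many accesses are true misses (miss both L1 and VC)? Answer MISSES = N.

MISSES = 3

0: 0x59 (blk 5, set 1) → MISS  vc=[]
1: 0x5e (blk 5, set 1) → L1-HIT  vc=[]
2: 0xb3 (blk 11, set 1) → MISS  vc=[5]
3: 0x50 (blk 5, set 1) → VC-HIT  vc=[11]
4: 0x56 (blk 5, set 1) → L1-HIT  vc=[11]
5: 0xb0 (blk 11, set 1) → VC-HIT  vc=[5]
6: 0x39 (blk 3, set 1) → MISS  vc=[5, 11]
7: 0x3d (blk 3, set 1) → L1-HIT  vc=[5, 11]
8: 0xb2 (blk 11, set 1) → VC-HIT  vc=[5, 3]
9: 0x52 (blk 5, set 1) → VC-HIT  vc=[11, 3]
10: 0xbc (blk 11, set 1) → VC-HIT  vc=[5, 3]
11: 0x5e (blk 5, set 1) → VC-HIT  vc=[11, 3]
12: 0x5a (blk 5, set 1) → L1-HIT  vc=[11, 3]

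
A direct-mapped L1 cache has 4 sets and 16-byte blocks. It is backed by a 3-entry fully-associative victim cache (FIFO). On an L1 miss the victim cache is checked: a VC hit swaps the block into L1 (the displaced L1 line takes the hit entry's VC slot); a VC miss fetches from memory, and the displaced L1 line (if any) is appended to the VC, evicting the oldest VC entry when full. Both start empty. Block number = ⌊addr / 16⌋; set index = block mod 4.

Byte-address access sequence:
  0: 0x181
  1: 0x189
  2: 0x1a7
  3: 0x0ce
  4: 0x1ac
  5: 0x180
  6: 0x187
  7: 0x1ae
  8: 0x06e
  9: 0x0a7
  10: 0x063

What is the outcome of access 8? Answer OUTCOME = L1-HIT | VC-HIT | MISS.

  [0] addr=0x181 blk=24 s=0: MISS | VC []
  [1] addr=0x189 blk=24 s=0: L1-HIT | VC []
  [2] addr=0x1a7 blk=26 s=2: MISS | VC []
  [3] addr=0xce blk=12 s=0: MISS | VC [24]
  [4] addr=0x1ac blk=26 s=2: L1-HIT | VC [24]
  [5] addr=0x180 blk=24 s=0: VC-HIT | VC [12]
  [6] addr=0x187 blk=24 s=0: L1-HIT | VC [12]
  [7] addr=0x1ae blk=26 s=2: L1-HIT | VC [12]
  [8] addr=0x6e blk=6 s=2: MISS | VC [12, 26]
  [9] addr=0xa7 blk=10 s=2: MISS | VC [12, 26, 6]
  [10] addr=0x63 blk=6 s=2: VC-HIT | VC [12, 26, 10]

OUTCOME = MISS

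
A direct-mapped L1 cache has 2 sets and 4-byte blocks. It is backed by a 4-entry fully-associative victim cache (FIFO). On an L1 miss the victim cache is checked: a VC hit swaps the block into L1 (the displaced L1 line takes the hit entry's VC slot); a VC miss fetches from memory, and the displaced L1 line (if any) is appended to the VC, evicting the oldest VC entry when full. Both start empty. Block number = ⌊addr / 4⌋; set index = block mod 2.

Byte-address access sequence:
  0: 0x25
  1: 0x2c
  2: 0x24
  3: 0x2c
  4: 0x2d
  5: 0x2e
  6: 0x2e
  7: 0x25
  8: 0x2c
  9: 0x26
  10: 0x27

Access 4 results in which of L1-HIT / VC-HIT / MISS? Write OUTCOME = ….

OUTCOME = L1-HIT

  [0] addr=0x25 blk=9 s=1: MISS | VC []
  [1] addr=0x2c blk=11 s=1: MISS | VC [9]
  [2] addr=0x24 blk=9 s=1: VC-HIT | VC [11]
  [3] addr=0x2c blk=11 s=1: VC-HIT | VC [9]
  [4] addr=0x2d blk=11 s=1: L1-HIT | VC [9]
  [5] addr=0x2e blk=11 s=1: L1-HIT | VC [9]
  [6] addr=0x2e blk=11 s=1: L1-HIT | VC [9]
  [7] addr=0x25 blk=9 s=1: VC-HIT | VC [11]
  [8] addr=0x2c blk=11 s=1: VC-HIT | VC [9]
  [9] addr=0x26 blk=9 s=1: VC-HIT | VC [11]
  [10] addr=0x27 blk=9 s=1: L1-HIT | VC [11]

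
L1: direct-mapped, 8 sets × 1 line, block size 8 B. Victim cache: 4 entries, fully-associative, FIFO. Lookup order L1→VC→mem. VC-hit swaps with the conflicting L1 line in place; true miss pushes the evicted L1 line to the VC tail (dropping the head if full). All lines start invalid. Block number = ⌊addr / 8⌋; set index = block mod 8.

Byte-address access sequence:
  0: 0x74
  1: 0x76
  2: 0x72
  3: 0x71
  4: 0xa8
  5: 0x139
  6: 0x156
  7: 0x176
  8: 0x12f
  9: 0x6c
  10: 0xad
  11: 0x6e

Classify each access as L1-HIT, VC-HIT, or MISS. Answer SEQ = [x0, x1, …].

0: 0x74 (blk 14, set 6) → MISS  vc=[]
1: 0x76 (blk 14, set 6) → L1-HIT  vc=[]
2: 0x72 (blk 14, set 6) → L1-HIT  vc=[]
3: 0x71 (blk 14, set 6) → L1-HIT  vc=[]
4: 0xa8 (blk 21, set 5) → MISS  vc=[]
5: 0x139 (blk 39, set 7) → MISS  vc=[]
6: 0x156 (blk 42, set 2) → MISS  vc=[]
7: 0x176 (blk 46, set 6) → MISS  vc=[14]
8: 0x12f (blk 37, set 5) → MISS  vc=[14, 21]
9: 0x6c (blk 13, set 5) → MISS  vc=[14, 21, 37]
10: 0xad (blk 21, set 5) → VC-HIT  vc=[14, 13, 37]
11: 0x6e (blk 13, set 5) → VC-HIT  vc=[14, 21, 37]

SEQ = [MISS, L1-HIT, L1-HIT, L1-HIT, MISS, MISS, MISS, MISS, MISS, MISS, VC-HIT, VC-HIT]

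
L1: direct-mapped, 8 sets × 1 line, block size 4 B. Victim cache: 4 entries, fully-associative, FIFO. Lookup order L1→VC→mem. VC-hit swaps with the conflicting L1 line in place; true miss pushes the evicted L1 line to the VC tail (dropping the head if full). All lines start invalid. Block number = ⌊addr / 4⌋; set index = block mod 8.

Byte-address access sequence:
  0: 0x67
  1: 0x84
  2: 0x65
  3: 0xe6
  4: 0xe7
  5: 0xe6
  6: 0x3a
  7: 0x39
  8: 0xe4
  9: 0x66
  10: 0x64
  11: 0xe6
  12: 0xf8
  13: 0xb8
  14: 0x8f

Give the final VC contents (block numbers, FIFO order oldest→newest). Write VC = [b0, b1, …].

0: 0x67 (blk 25, set 1) → MISS  vc=[]
1: 0x84 (blk 33, set 1) → MISS  vc=[25]
2: 0x65 (blk 25, set 1) → VC-HIT  vc=[33]
3: 0xe6 (blk 57, set 1) → MISS  vc=[33, 25]
4: 0xe7 (blk 57, set 1) → L1-HIT  vc=[33, 25]
5: 0xe6 (blk 57, set 1) → L1-HIT  vc=[33, 25]
6: 0x3a (blk 14, set 6) → MISS  vc=[33, 25]
7: 0x39 (blk 14, set 6) → L1-HIT  vc=[33, 25]
8: 0xe4 (blk 57, set 1) → L1-HIT  vc=[33, 25]
9: 0x66 (blk 25, set 1) → VC-HIT  vc=[33, 57]
10: 0x64 (blk 25, set 1) → L1-HIT  vc=[33, 57]
11: 0xe6 (blk 57, set 1) → VC-HIT  vc=[33, 25]
12: 0xf8 (blk 62, set 6) → MISS  vc=[33, 25, 14]
13: 0xb8 (blk 46, set 6) → MISS  vc=[33, 25, 14, 62]
14: 0x8f (blk 35, set 3) → MISS  vc=[33, 25, 14, 62]

VC = [33, 25, 14, 62]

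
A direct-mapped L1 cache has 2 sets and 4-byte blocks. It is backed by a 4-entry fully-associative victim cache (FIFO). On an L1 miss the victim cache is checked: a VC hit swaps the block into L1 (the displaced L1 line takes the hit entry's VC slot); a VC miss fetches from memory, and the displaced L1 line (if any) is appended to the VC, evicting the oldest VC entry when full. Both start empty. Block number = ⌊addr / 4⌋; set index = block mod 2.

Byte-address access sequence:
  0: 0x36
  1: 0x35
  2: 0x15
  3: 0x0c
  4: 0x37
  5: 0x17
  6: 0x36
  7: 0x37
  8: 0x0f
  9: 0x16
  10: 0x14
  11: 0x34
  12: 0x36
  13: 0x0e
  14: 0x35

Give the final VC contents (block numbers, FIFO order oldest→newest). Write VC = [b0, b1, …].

VC = [5, 3]

#0 0x36→b13/s1 MISS; vc=[]
#1 0x35→b13/s1 L1-HIT; vc=[]
#2 0x15→b5/s1 MISS; vc=[13]
#3 0xc→b3/s1 MISS; vc=[13,5]
#4 0x37→b13/s1 VC-HIT; vc=[3,5]
#5 0x17→b5/s1 VC-HIT; vc=[3,13]
#6 0x36→b13/s1 VC-HIT; vc=[3,5]
#7 0x37→b13/s1 L1-HIT; vc=[3,5]
#8 0xf→b3/s1 VC-HIT; vc=[13,5]
#9 0x16→b5/s1 VC-HIT; vc=[13,3]
#10 0x14→b5/s1 L1-HIT; vc=[13,3]
#11 0x34→b13/s1 VC-HIT; vc=[5,3]
#12 0x36→b13/s1 L1-HIT; vc=[5,3]
#13 0xe→b3/s1 VC-HIT; vc=[5,13]
#14 0x35→b13/s1 VC-HIT; vc=[5,3]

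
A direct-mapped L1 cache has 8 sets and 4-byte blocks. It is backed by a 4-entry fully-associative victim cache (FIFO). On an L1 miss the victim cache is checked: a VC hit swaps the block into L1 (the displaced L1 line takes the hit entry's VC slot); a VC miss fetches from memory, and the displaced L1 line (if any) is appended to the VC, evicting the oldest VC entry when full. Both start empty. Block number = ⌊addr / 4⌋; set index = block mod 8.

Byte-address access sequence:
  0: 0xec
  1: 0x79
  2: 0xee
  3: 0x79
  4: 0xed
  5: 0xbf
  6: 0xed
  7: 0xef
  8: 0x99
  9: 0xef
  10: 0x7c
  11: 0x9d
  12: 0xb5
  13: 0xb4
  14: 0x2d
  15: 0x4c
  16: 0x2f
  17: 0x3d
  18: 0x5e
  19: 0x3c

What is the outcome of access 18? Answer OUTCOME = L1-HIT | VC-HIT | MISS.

OUTCOME = MISS

#0 0xec→b59/s3 MISS; vc=[]
#1 0x79→b30/s6 MISS; vc=[]
#2 0xee→b59/s3 L1-HIT; vc=[]
#3 0x79→b30/s6 L1-HIT; vc=[]
#4 0xed→b59/s3 L1-HIT; vc=[]
#5 0xbf→b47/s7 MISS; vc=[]
#6 0xed→b59/s3 L1-HIT; vc=[]
#7 0xef→b59/s3 L1-HIT; vc=[]
#8 0x99→b38/s6 MISS; vc=[30]
#9 0xef→b59/s3 L1-HIT; vc=[30]
#10 0x7c→b31/s7 MISS; vc=[30,47]
#11 0x9d→b39/s7 MISS; vc=[30,47,31]
#12 0xb5→b45/s5 MISS; vc=[30,47,31]
#13 0xb4→b45/s5 L1-HIT; vc=[30,47,31]
#14 0x2d→b11/s3 MISS; vc=[30,47,31,59]
#15 0x4c→b19/s3 MISS; vc=[47,31,59,11]
#16 0x2f→b11/s3 VC-HIT; vc=[47,31,59,19]
#17 0x3d→b15/s7 MISS; vc=[31,59,19,39]
#18 0x5e→b23/s7 MISS; vc=[59,19,39,15]
#19 0x3c→b15/s7 VC-HIT; vc=[59,19,39,23]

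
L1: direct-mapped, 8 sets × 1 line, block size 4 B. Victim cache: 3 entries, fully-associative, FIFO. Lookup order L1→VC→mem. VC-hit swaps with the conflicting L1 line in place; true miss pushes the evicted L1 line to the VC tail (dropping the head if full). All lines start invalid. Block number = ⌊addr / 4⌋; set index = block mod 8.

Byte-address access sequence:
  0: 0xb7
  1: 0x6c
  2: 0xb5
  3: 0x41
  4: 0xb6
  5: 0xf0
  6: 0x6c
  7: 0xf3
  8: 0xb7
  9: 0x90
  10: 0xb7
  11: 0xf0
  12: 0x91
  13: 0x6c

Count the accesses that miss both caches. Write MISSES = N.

  [0] addr=0xb7 blk=45 s=5: MISS | VC []
  [1] addr=0x6c blk=27 s=3: MISS | VC []
  [2] addr=0xb5 blk=45 s=5: L1-HIT | VC []
  [3] addr=0x41 blk=16 s=0: MISS | VC []
  [4] addr=0xb6 blk=45 s=5: L1-HIT | VC []
  [5] addr=0xf0 blk=60 s=4: MISS | VC []
  [6] addr=0x6c blk=27 s=3: L1-HIT | VC []
  [7] addr=0xf3 blk=60 s=4: L1-HIT | VC []
  [8] addr=0xb7 blk=45 s=5: L1-HIT | VC []
  [9] addr=0x90 blk=36 s=4: MISS | VC [60]
  [10] addr=0xb7 blk=45 s=5: L1-HIT | VC [60]
  [11] addr=0xf0 blk=60 s=4: VC-HIT | VC [36]
  [12] addr=0x91 blk=36 s=4: VC-HIT | VC [60]
  [13] addr=0x6c blk=27 s=3: L1-HIT | VC [60]

MISSES = 5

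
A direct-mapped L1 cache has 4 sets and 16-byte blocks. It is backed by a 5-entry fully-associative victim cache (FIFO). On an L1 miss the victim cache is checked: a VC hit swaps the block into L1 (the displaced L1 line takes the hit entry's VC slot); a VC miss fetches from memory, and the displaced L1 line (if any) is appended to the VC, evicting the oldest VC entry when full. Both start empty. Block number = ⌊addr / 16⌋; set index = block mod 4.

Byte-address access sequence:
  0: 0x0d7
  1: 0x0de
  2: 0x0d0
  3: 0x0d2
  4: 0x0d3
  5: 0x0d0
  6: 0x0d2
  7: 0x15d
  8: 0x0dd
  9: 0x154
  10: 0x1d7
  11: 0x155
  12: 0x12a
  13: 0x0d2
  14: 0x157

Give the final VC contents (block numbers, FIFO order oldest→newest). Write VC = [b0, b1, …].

VC = [13, 29]

#0 0xd7→b13/s1 MISS; vc=[]
#1 0xde→b13/s1 L1-HIT; vc=[]
#2 0xd0→b13/s1 L1-HIT; vc=[]
#3 0xd2→b13/s1 L1-HIT; vc=[]
#4 0xd3→b13/s1 L1-HIT; vc=[]
#5 0xd0→b13/s1 L1-HIT; vc=[]
#6 0xd2→b13/s1 L1-HIT; vc=[]
#7 0x15d→b21/s1 MISS; vc=[13]
#8 0xdd→b13/s1 VC-HIT; vc=[21]
#9 0x154→b21/s1 VC-HIT; vc=[13]
#10 0x1d7→b29/s1 MISS; vc=[13,21]
#11 0x155→b21/s1 VC-HIT; vc=[13,29]
#12 0x12a→b18/s2 MISS; vc=[13,29]
#13 0xd2→b13/s1 VC-HIT; vc=[21,29]
#14 0x157→b21/s1 VC-HIT; vc=[13,29]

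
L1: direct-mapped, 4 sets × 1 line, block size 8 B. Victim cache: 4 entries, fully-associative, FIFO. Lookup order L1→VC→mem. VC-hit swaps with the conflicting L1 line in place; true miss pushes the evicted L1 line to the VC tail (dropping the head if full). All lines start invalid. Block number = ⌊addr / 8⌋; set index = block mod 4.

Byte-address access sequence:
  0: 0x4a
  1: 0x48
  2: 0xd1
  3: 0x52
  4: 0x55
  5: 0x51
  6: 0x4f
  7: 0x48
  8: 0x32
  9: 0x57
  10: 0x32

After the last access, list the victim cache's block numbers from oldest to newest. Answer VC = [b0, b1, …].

VC = [26, 10]

0: 0x4a (blk 9, set 1) → MISS  vc=[]
1: 0x48 (blk 9, set 1) → L1-HIT  vc=[]
2: 0xd1 (blk 26, set 2) → MISS  vc=[]
3: 0x52 (blk 10, set 2) → MISS  vc=[26]
4: 0x55 (blk 10, set 2) → L1-HIT  vc=[26]
5: 0x51 (blk 10, set 2) → L1-HIT  vc=[26]
6: 0x4f (blk 9, set 1) → L1-HIT  vc=[26]
7: 0x48 (blk 9, set 1) → L1-HIT  vc=[26]
8: 0x32 (blk 6, set 2) → MISS  vc=[26, 10]
9: 0x57 (blk 10, set 2) → VC-HIT  vc=[26, 6]
10: 0x32 (blk 6, set 2) → VC-HIT  vc=[26, 10]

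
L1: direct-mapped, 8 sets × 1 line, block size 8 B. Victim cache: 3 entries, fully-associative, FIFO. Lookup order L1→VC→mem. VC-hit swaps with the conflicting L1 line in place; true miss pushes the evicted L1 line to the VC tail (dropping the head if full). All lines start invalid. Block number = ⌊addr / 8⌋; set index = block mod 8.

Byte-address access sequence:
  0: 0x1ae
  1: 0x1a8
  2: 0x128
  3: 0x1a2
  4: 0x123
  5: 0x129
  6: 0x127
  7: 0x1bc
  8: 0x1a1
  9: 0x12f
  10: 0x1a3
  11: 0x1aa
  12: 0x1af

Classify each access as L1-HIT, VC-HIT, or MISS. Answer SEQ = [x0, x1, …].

0: 0x1ae (blk 53, set 5) → MISS  vc=[]
1: 0x1a8 (blk 53, set 5) → L1-HIT  vc=[]
2: 0x128 (blk 37, set 5) → MISS  vc=[53]
3: 0x1a2 (blk 52, set 4) → MISS  vc=[53]
4: 0x123 (blk 36, set 4) → MISS  vc=[53, 52]
5: 0x129 (blk 37, set 5) → L1-HIT  vc=[53, 52]
6: 0x127 (blk 36, set 4) → L1-HIT  vc=[53, 52]
7: 0x1bc (blk 55, set 7) → MISS  vc=[53, 52]
8: 0x1a1 (blk 52, set 4) → VC-HIT  vc=[53, 36]
9: 0x12f (blk 37, set 5) → L1-HIT  vc=[53, 36]
10: 0x1a3 (blk 52, set 4) → L1-HIT  vc=[53, 36]
11: 0x1aa (blk 53, set 5) → VC-HIT  vc=[37, 36]
12: 0x1af (blk 53, set 5) → L1-HIT  vc=[37, 36]

SEQ = [MISS, L1-HIT, MISS, MISS, MISS, L1-HIT, L1-HIT, MISS, VC-HIT, L1-HIT, L1-HIT, VC-HIT, L1-HIT]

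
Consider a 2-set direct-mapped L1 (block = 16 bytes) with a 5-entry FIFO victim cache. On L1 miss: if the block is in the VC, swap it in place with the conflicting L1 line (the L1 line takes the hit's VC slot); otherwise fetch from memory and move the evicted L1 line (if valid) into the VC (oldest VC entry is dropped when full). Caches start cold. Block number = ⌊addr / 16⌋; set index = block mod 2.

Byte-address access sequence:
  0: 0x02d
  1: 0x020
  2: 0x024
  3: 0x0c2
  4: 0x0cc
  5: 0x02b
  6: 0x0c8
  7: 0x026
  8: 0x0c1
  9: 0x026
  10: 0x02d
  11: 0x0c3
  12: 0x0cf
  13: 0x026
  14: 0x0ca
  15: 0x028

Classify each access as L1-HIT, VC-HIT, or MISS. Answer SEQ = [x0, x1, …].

  [0] addr=0x2d blk=2 s=0: MISS | VC []
  [1] addr=0x20 blk=2 s=0: L1-HIT | VC []
  [2] addr=0x24 blk=2 s=0: L1-HIT | VC []
  [3] addr=0xc2 blk=12 s=0: MISS | VC [2]
  [4] addr=0xcc blk=12 s=0: L1-HIT | VC [2]
  [5] addr=0x2b blk=2 s=0: VC-HIT | VC [12]
  [6] addr=0xc8 blk=12 s=0: VC-HIT | VC [2]
  [7] addr=0x26 blk=2 s=0: VC-HIT | VC [12]
  [8] addr=0xc1 blk=12 s=0: VC-HIT | VC [2]
  [9] addr=0x26 blk=2 s=0: VC-HIT | VC [12]
  [10] addr=0x2d blk=2 s=0: L1-HIT | VC [12]
  [11] addr=0xc3 blk=12 s=0: VC-HIT | VC [2]
  [12] addr=0xcf blk=12 s=0: L1-HIT | VC [2]
  [13] addr=0x26 blk=2 s=0: VC-HIT | VC [12]
  [14] addr=0xca blk=12 s=0: VC-HIT | VC [2]
  [15] addr=0x28 blk=2 s=0: VC-HIT | VC [12]

SEQ = [MISS, L1-HIT, L1-HIT, MISS, L1-HIT, VC-HIT, VC-HIT, VC-HIT, VC-HIT, VC-HIT, L1-HIT, VC-HIT, L1-HIT, VC-HIT, VC-HIT, VC-HIT]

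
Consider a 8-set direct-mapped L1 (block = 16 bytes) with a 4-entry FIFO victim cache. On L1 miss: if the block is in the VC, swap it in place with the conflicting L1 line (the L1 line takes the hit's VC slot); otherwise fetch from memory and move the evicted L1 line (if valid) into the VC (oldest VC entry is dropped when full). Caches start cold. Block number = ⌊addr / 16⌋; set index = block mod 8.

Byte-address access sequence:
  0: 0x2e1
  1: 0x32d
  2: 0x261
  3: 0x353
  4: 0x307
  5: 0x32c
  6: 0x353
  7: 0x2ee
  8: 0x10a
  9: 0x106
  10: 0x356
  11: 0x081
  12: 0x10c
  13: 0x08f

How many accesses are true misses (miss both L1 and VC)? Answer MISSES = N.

MISSES = 7

#0 0x2e1→b46/s6 MISS; vc=[]
#1 0x32d→b50/s2 MISS; vc=[]
#2 0x261→b38/s6 MISS; vc=[46]
#3 0x353→b53/s5 MISS; vc=[46]
#4 0x307→b48/s0 MISS; vc=[46]
#5 0x32c→b50/s2 L1-HIT; vc=[46]
#6 0x353→b53/s5 L1-HIT; vc=[46]
#7 0x2ee→b46/s6 VC-HIT; vc=[38]
#8 0x10a→b16/s0 MISS; vc=[38,48]
#9 0x106→b16/s0 L1-HIT; vc=[38,48]
#10 0x356→b53/s5 L1-HIT; vc=[38,48]
#11 0x81→b8/s0 MISS; vc=[38,48,16]
#12 0x10c→b16/s0 VC-HIT; vc=[38,48,8]
#13 0x8f→b8/s0 VC-HIT; vc=[38,48,16]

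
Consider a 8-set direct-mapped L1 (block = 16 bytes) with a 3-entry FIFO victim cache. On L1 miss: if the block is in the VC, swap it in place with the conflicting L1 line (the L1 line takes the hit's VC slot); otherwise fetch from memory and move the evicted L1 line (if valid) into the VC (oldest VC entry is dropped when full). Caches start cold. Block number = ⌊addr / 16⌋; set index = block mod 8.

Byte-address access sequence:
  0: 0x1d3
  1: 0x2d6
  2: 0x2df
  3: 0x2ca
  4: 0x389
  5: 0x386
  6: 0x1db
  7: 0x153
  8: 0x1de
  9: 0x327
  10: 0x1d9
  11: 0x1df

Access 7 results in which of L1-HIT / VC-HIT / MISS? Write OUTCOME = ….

OUTCOME = MISS

  [0] addr=0x1d3 blk=29 s=5: MISS | VC []
  [1] addr=0x2d6 blk=45 s=5: MISS | VC [29]
  [2] addr=0x2df blk=45 s=5: L1-HIT | VC [29]
  [3] addr=0x2ca blk=44 s=4: MISS | VC [29]
  [4] addr=0x389 blk=56 s=0: MISS | VC [29]
  [5] addr=0x386 blk=56 s=0: L1-HIT | VC [29]
  [6] addr=0x1db blk=29 s=5: VC-HIT | VC [45]
  [7] addr=0x153 blk=21 s=5: MISS | VC [45, 29]
  [8] addr=0x1de blk=29 s=5: VC-HIT | VC [45, 21]
  [9] addr=0x327 blk=50 s=2: MISS | VC [45, 21]
  [10] addr=0x1d9 blk=29 s=5: L1-HIT | VC [45, 21]
  [11] addr=0x1df blk=29 s=5: L1-HIT | VC [45, 21]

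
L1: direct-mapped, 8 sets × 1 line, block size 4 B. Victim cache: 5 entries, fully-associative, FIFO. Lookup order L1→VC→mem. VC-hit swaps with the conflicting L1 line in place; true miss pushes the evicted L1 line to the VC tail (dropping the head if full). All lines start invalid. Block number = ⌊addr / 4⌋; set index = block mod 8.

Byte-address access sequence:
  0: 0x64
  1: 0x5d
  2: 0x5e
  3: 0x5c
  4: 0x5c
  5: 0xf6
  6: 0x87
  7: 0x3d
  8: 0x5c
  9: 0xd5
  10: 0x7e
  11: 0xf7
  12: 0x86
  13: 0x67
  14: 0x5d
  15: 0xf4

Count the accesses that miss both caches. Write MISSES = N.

MISSES = 7

0: 0x64 (blk 25, set 1) → MISS  vc=[]
1: 0x5d (blk 23, set 7) → MISS  vc=[]
2: 0x5e (blk 23, set 7) → L1-HIT  vc=[]
3: 0x5c (blk 23, set 7) → L1-HIT  vc=[]
4: 0x5c (blk 23, set 7) → L1-HIT  vc=[]
5: 0xf6 (blk 61, set 5) → MISS  vc=[]
6: 0x87 (blk 33, set 1) → MISS  vc=[25]
7: 0x3d (blk 15, set 7) → MISS  vc=[25, 23]
8: 0x5c (blk 23, set 7) → VC-HIT  vc=[25, 15]
9: 0xd5 (blk 53, set 5) → MISS  vc=[25, 15, 61]
10: 0x7e (blk 31, set 7) → MISS  vc=[25, 15, 61, 23]
11: 0xf7 (blk 61, set 5) → VC-HIT  vc=[25, 15, 53, 23]
12: 0x86 (blk 33, set 1) → L1-HIT  vc=[25, 15, 53, 23]
13: 0x67 (blk 25, set 1) → VC-HIT  vc=[33, 15, 53, 23]
14: 0x5d (blk 23, set 7) → VC-HIT  vc=[33, 15, 53, 31]
15: 0xf4 (blk 61, set 5) → L1-HIT  vc=[33, 15, 53, 31]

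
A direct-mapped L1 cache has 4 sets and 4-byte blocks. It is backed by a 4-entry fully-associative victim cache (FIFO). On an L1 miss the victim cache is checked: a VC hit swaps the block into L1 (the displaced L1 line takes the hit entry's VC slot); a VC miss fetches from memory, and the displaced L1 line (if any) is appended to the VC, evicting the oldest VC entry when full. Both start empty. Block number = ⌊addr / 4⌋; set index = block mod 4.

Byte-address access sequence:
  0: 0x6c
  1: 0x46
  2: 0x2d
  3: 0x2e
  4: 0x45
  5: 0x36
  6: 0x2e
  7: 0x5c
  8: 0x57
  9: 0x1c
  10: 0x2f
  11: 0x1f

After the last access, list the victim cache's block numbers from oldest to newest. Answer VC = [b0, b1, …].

VC = [17, 11, 13, 23]

#0 0x6c→b27/s3 MISS; vc=[]
#1 0x46→b17/s1 MISS; vc=[]
#2 0x2d→b11/s3 MISS; vc=[27]
#3 0x2e→b11/s3 L1-HIT; vc=[27]
#4 0x45→b17/s1 L1-HIT; vc=[27]
#5 0x36→b13/s1 MISS; vc=[27,17]
#6 0x2e→b11/s3 L1-HIT; vc=[27,17]
#7 0x5c→b23/s3 MISS; vc=[27,17,11]
#8 0x57→b21/s1 MISS; vc=[27,17,11,13]
#9 0x1c→b7/s3 MISS; vc=[17,11,13,23]
#10 0x2f→b11/s3 VC-HIT; vc=[17,7,13,23]
#11 0x1f→b7/s3 VC-HIT; vc=[17,11,13,23]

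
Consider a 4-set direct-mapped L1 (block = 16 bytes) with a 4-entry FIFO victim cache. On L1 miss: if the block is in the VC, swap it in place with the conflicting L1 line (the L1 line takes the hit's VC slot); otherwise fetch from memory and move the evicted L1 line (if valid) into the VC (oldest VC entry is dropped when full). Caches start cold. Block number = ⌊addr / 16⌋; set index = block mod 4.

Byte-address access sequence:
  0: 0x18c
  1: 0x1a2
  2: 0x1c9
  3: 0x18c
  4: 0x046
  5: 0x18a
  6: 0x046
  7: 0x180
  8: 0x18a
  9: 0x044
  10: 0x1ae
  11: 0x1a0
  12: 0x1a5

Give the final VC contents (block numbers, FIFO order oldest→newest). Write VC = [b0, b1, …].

VC = [28, 24]

0: 0x18c (blk 24, set 0) → MISS  vc=[]
1: 0x1a2 (blk 26, set 2) → MISS  vc=[]
2: 0x1c9 (blk 28, set 0) → MISS  vc=[24]
3: 0x18c (blk 24, set 0) → VC-HIT  vc=[28]
4: 0x46 (blk 4, set 0) → MISS  vc=[28, 24]
5: 0x18a (blk 24, set 0) → VC-HIT  vc=[28, 4]
6: 0x46 (blk 4, set 0) → VC-HIT  vc=[28, 24]
7: 0x180 (blk 24, set 0) → VC-HIT  vc=[28, 4]
8: 0x18a (blk 24, set 0) → L1-HIT  vc=[28, 4]
9: 0x44 (blk 4, set 0) → VC-HIT  vc=[28, 24]
10: 0x1ae (blk 26, set 2) → L1-HIT  vc=[28, 24]
11: 0x1a0 (blk 26, set 2) → L1-HIT  vc=[28, 24]
12: 0x1a5 (blk 26, set 2) → L1-HIT  vc=[28, 24]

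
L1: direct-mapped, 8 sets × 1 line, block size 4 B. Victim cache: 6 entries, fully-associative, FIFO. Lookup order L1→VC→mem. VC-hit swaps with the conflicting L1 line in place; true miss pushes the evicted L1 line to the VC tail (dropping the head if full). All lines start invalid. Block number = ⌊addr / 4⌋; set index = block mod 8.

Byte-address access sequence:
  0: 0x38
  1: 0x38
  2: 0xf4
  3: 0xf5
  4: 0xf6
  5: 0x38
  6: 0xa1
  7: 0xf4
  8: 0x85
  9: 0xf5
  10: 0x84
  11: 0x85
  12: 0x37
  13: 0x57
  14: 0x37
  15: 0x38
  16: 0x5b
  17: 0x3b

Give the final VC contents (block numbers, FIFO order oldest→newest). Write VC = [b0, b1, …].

  [0] addr=0x38 blk=14 s=6: MISS | VC []
  [1] addr=0x38 blk=14 s=6: L1-HIT | VC []
  [2] addr=0xf4 blk=61 s=5: MISS | VC []
  [3] addr=0xf5 blk=61 s=5: L1-HIT | VC []
  [4] addr=0xf6 blk=61 s=5: L1-HIT | VC []
  [5] addr=0x38 blk=14 s=6: L1-HIT | VC []
  [6] addr=0xa1 blk=40 s=0: MISS | VC []
  [7] addr=0xf4 blk=61 s=5: L1-HIT | VC []
  [8] addr=0x85 blk=33 s=1: MISS | VC []
  [9] addr=0xf5 blk=61 s=5: L1-HIT | VC []
  [10] addr=0x84 blk=33 s=1: L1-HIT | VC []
  [11] addr=0x85 blk=33 s=1: L1-HIT | VC []
  [12] addr=0x37 blk=13 s=5: MISS | VC [61]
  [13] addr=0x57 blk=21 s=5: MISS | VC [61, 13]
  [14] addr=0x37 blk=13 s=5: VC-HIT | VC [61, 21]
  [15] addr=0x38 blk=14 s=6: L1-HIT | VC [61, 21]
  [16] addr=0x5b blk=22 s=6: MISS | VC [61, 21, 14]
  [17] addr=0x3b blk=14 s=6: VC-HIT | VC [61, 21, 22]

VC = [61, 21, 22]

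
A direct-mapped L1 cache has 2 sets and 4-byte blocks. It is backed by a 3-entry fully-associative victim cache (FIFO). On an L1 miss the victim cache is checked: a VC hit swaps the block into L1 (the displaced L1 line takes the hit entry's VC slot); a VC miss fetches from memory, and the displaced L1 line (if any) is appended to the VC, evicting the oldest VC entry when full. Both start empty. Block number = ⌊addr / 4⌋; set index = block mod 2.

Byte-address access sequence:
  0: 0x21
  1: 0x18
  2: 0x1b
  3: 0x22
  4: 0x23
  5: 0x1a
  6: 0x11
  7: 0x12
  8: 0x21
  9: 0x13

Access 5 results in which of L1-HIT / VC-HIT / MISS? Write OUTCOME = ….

OUTCOME = VC-HIT

#0 0x21→b8/s0 MISS; vc=[]
#1 0x18→b6/s0 MISS; vc=[8]
#2 0x1b→b6/s0 L1-HIT; vc=[8]
#3 0x22→b8/s0 VC-HIT; vc=[6]
#4 0x23→b8/s0 L1-HIT; vc=[6]
#5 0x1a→b6/s0 VC-HIT; vc=[8]
#6 0x11→b4/s0 MISS; vc=[8,6]
#7 0x12→b4/s0 L1-HIT; vc=[8,6]
#8 0x21→b8/s0 VC-HIT; vc=[4,6]
#9 0x13→b4/s0 VC-HIT; vc=[8,6]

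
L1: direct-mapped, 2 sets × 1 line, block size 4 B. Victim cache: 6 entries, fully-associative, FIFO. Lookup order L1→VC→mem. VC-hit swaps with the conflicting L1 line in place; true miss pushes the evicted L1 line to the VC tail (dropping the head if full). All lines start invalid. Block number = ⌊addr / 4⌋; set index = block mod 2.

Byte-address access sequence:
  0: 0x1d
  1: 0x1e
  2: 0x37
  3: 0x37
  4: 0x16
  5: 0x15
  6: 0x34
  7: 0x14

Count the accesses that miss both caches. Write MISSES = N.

MISSES = 3

0: 0x1d (blk 7, set 1) → MISS  vc=[]
1: 0x1e (blk 7, set 1) → L1-HIT  vc=[]
2: 0x37 (blk 13, set 1) → MISS  vc=[7]
3: 0x37 (blk 13, set 1) → L1-HIT  vc=[7]
4: 0x16 (blk 5, set 1) → MISS  vc=[7, 13]
5: 0x15 (blk 5, set 1) → L1-HIT  vc=[7, 13]
6: 0x34 (blk 13, set 1) → VC-HIT  vc=[7, 5]
7: 0x14 (blk 5, set 1) → VC-HIT  vc=[7, 13]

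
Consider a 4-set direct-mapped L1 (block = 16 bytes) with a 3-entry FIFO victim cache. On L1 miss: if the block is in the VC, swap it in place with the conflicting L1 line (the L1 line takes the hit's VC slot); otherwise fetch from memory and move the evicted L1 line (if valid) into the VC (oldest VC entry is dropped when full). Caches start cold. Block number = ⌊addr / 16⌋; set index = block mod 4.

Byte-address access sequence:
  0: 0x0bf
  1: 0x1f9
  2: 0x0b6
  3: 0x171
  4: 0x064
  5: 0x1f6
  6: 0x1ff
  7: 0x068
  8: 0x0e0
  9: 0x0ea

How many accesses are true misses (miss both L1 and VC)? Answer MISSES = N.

MISSES = 5

  [0] addr=0xbf blk=11 s=3: MISS | VC []
  [1] addr=0x1f9 blk=31 s=3: MISS | VC [11]
  [2] addr=0xb6 blk=11 s=3: VC-HIT | VC [31]
  [3] addr=0x171 blk=23 s=3: MISS | VC [31, 11]
  [4] addr=0x64 blk=6 s=2: MISS | VC [31, 11]
  [5] addr=0x1f6 blk=31 s=3: VC-HIT | VC [23, 11]
  [6] addr=0x1ff blk=31 s=3: L1-HIT | VC [23, 11]
  [7] addr=0x68 blk=6 s=2: L1-HIT | VC [23, 11]
  [8] addr=0xe0 blk=14 s=2: MISS | VC [23, 11, 6]
  [9] addr=0xea blk=14 s=2: L1-HIT | VC [23, 11, 6]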